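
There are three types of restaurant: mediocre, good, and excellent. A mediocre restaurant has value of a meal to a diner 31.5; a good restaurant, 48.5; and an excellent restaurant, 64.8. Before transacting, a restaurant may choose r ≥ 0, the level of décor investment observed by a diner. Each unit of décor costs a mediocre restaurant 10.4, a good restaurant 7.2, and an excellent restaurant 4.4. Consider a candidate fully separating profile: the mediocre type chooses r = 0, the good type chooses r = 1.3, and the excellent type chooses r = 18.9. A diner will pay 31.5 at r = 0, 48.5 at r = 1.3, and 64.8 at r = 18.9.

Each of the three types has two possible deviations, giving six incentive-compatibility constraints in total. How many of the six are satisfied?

Mediocre (own payoff 31.5): to r=1.3 gives 48.5 − 10.4×1.3 = 34.98 → profitable ✗; to r=18.9 gives 64.8 − 10.4×18.9 = -131.76 → no gain ✓.
Good (own payoff 48.5 − 7.2×1.3 = 39.14): to r=0 gives 31.5 → no gain ✓; to r=18.9 gives 64.8 − 7.2×18.9 = -71.28 → no gain ✓.
Excellent (own payoff 64.8 − 4.4×18.9 = -18.36): to r=0 gives 31.5 → profitable ✗; to r=1.3 gives 48.5 − 4.4×1.3 = 42.78 → profitable ✗.
3 of the 6 constraints hold; not an equilibrium.

3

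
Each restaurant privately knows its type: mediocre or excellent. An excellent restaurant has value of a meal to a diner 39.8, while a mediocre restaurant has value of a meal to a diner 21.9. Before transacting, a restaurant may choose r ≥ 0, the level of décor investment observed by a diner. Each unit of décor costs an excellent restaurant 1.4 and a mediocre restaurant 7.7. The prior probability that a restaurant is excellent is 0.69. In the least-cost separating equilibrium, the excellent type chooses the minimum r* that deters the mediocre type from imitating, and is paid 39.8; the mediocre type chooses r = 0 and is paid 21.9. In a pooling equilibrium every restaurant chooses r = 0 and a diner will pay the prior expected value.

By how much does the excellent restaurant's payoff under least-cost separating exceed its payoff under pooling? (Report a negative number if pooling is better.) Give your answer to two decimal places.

2.29

Least-cost separating signal: r* solves 21.9 = 39.8 − 7.7·r*, so r* = (39.8 − 21.9)/7.7 ≈ 2.3247.
Excellent type's separating payoff: 39.8 − 1.4 × r* = 39.8 − 1.4 × (39.8 − 21.9)/7.7 = 39.8 − 25.06/7.7 ≈ 36.5455.
Pooling payoff: 0.69 × 39.8 + 0.31 × 21.9 = 34.251.
Difference: 36.5455 − 34.251 = 2.2945, i.e. 2.29 to two decimal places.
The excellent type prefers to separate.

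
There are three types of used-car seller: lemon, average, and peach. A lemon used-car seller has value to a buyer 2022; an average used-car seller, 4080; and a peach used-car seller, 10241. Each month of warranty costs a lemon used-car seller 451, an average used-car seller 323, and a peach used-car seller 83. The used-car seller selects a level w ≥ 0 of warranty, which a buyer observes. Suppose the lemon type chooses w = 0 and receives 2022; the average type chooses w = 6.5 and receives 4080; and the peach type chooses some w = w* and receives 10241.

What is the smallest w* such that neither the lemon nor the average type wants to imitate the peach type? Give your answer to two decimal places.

Lemon type (on-path payoff 2022) won't mimic when 2022 ≥ 10241 − 451·w*, i.e. w* ≥ 18.22.
Average type (on-path payoff 4080 − 323×6.5 = 1980.5) won't mimic when 1980.5 ≥ 10241 − 323·w*, i.e. w* ≥ 25.57.
Both must hold, so w* = max(18.22, 25.57) = 25.57. The average type's constraint binds.

25.57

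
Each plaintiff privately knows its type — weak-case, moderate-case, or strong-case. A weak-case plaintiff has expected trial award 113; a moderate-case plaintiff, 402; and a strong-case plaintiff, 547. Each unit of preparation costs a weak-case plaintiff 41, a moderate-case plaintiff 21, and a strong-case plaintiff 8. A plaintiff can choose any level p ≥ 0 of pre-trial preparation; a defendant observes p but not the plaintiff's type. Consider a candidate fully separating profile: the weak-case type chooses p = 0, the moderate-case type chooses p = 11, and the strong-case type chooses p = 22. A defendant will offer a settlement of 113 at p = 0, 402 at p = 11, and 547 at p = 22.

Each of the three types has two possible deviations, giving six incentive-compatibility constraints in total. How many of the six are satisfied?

Strong-case (own payoff 547 − 8×22 = 371): to p=0 gives 113 → no gain ✓; to p=11 gives 402 − 8×11 = 314 → no gain ✓.
Moderate-case (own payoff 402 − 21×11 = 171): to p=0 gives 113 → no gain ✓; to p=22 gives 547 − 21×22 = 85 → no gain ✓.
Weak-case (own payoff 113): to p=11 gives 402 − 41×11 = -49 → no gain ✓; to p=22 gives 547 − 41×22 = -355 → no gain ✓.
6 of the 6 constraints hold; this profile is a separating equilibrium.

6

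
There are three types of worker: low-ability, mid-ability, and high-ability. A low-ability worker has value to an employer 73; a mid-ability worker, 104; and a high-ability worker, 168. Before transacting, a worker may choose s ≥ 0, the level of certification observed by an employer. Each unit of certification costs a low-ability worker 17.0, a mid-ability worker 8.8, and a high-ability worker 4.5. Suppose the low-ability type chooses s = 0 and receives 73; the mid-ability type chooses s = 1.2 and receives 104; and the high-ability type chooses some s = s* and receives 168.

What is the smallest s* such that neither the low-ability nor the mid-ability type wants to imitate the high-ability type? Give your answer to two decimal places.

8.47

Mid-ability type (on-path payoff 104 − 8.8×1.2 = 93.44) won't mimic when 93.44 ≥ 168 − 8.8·s*, i.e. s* ≥ 8.47.
Low-ability type (on-path payoff 73) won't mimic when 73 ≥ 168 − 17.0·s*, i.e. s* ≥ 5.59.
Both must hold, so s* = max(5.59, 8.47) = 8.47. The mid-ability type's constraint binds.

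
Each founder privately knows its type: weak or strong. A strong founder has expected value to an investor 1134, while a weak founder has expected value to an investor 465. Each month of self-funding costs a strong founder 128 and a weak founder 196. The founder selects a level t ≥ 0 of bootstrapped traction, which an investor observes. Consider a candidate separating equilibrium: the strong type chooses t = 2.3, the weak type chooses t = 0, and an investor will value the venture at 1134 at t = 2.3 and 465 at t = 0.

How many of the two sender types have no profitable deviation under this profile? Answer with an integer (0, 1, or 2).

1

Weak type: stay at 0 → 465; mimic → 1134 − 196 × 2.3 = 683.2. IC fails (465 < 683.2).
Strong type: signal → 1134 − 128 × 2.3 = 839.6; deviate to 0 → 465. IC holds (839.6 ≥ 465).
1 of 2 constraints hold, so this profile is not an equilibrium.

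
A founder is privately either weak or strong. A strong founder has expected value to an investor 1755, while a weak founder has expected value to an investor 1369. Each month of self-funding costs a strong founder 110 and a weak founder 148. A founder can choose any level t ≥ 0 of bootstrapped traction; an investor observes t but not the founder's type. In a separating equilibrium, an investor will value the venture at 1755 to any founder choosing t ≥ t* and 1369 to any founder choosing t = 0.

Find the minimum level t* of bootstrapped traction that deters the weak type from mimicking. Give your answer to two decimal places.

A weak founder choosing t = 0 receives 1369.
Imitating at t* instead would pay 1755 at cost 148·t*, netting 1755 − 148·t*.
Indifference: 1369 = 1755 − 148·t*, so t* = (1755 − 1369) / 148 ≈ 2.61.
At t* the weak type's incentive constraint just binds; the strong type strictly prefers t* since its per-unit cost is lower.

2.61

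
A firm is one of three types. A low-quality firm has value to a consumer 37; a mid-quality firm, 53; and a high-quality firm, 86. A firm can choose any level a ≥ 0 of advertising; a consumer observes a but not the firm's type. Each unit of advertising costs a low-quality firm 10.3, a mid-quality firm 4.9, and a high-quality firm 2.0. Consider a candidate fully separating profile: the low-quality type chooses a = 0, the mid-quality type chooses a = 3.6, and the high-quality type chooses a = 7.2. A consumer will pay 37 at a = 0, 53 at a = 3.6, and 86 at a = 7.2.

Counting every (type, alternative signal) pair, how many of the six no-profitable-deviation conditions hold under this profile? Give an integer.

Low-quality (own payoff 37): to a=3.6 gives 53 − 10.3×3.6 = 15.92 → no gain ✓; to a=7.2 gives 86 − 10.3×7.2 = 11.84 → no gain ✓.
High-quality (own payoff 86 − 2.0×7.2 = 71.6): to a=0 gives 37 → no gain ✓; to a=3.6 gives 53 − 2.0×3.6 = 45.8 → no gain ✓.
Mid-quality (own payoff 53 − 4.9×3.6 = 35.36): to a=0 gives 37 → profitable ✗; to a=7.2 gives 86 − 4.9×7.2 = 50.72 → profitable ✗.
4 of the 6 constraints hold; not an equilibrium.

4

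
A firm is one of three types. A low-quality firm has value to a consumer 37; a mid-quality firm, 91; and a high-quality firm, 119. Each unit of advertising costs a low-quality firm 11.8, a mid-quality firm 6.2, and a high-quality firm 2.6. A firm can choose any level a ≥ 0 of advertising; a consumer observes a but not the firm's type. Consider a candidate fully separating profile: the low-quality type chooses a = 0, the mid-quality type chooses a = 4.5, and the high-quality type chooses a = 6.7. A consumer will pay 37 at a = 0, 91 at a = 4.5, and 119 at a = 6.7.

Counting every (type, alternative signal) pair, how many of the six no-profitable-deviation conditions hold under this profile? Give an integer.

High-quality (own payoff 119 − 2.6×6.7 = 101.58): to a=0 gives 37 → no gain ✓; to a=4.5 gives 91 − 2.6×4.5 = 79.3 → no gain ✓.
Mid-quality (own payoff 91 − 6.2×4.5 = 63.1): to a=0 gives 37 → no gain ✓; to a=6.7 gives 119 − 6.2×6.7 = 77.46 → profitable ✗.
Low-quality (own payoff 37): to a=4.5 gives 91 − 11.8×4.5 = 37.9 → profitable ✗; to a=6.7 gives 119 − 11.8×6.7 = 39.94 → profitable ✗.
3 of the 6 constraints hold; not an equilibrium.

3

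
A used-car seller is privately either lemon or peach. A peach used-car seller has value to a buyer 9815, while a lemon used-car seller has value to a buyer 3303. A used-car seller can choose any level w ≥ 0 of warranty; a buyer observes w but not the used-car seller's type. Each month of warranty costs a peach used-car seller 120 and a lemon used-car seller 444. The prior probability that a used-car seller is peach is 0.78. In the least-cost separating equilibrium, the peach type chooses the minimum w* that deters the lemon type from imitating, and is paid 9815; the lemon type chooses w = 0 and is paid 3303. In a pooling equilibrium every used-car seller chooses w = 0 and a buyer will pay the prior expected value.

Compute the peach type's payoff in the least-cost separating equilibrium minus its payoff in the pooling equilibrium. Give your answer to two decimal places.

-327.36

Least-cost separating signal: w* solves 3303 = 9815 − 444·w*, so w* = (9815 − 3303)/444 ≈ 14.6667.
Peach type's separating payoff: 9815 − 120 × w* = 9815 − 120 × (9815 − 3303)/444 = 9815 − 781440/444 = 8055.
Pooling payoff: 0.78 × 9815 + 0.22 × 3303 = 8382.36.
Difference: 8055 − 8382.36 = -327.36.
The peach type would prefer the pooling outcome.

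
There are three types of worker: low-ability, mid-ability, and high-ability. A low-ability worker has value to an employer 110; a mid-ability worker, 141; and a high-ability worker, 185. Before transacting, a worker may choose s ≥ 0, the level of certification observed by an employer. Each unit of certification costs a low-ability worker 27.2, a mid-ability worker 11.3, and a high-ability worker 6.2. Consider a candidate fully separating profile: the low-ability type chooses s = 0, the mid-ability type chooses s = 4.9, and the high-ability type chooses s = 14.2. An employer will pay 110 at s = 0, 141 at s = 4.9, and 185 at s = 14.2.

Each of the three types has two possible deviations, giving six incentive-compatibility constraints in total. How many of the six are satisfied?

3

Low-ability (own payoff 110): to s=4.9 gives 141 − 27.2×4.9 = 7.72 → no gain ✓; to s=14.2 gives 185 − 27.2×14.2 = -201.24 → no gain ✓.
Mid-ability (own payoff 141 − 11.3×4.9 = 85.63): to s=0 gives 110 → profitable ✗; to s=14.2 gives 185 − 11.3×14.2 = 24.54 → no gain ✓.
High-ability (own payoff 185 − 6.2×14.2 = 96.96): to s=0 gives 110 → profitable ✗; to s=4.9 gives 141 − 6.2×4.9 = 110.62 → profitable ✗.
3 of the 6 constraints hold; not an equilibrium.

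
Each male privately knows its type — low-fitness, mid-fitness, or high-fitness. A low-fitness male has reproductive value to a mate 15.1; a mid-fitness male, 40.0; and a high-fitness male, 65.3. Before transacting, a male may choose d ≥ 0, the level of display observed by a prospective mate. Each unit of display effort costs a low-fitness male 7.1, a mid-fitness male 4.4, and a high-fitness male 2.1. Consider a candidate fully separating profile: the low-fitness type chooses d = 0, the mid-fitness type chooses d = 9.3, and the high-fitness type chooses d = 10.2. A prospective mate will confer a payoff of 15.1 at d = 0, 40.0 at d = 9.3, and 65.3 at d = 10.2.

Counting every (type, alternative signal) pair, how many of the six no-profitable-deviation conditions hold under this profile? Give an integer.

4

High-fitness (own payoff 65.3 − 2.1×10.2 = 43.88): to d=0 gives 15.1 → no gain ✓; to d=9.3 gives 40.0 − 2.1×9.3 = 20.47 → no gain ✓.
Mid-fitness (own payoff 40.0 − 4.4×9.3 = -0.92): to d=0 gives 15.1 → profitable ✗; to d=10.2 gives 65.3 − 4.4×10.2 = 20.42 → profitable ✗.
Low-fitness (own payoff 15.1): to d=9.3 gives 40.0 − 7.1×9.3 = -26.03 → no gain ✓; to d=10.2 gives 65.3 − 7.1×10.2 = -7.12 → no gain ✓.
4 of the 6 constraints hold; not an equilibrium.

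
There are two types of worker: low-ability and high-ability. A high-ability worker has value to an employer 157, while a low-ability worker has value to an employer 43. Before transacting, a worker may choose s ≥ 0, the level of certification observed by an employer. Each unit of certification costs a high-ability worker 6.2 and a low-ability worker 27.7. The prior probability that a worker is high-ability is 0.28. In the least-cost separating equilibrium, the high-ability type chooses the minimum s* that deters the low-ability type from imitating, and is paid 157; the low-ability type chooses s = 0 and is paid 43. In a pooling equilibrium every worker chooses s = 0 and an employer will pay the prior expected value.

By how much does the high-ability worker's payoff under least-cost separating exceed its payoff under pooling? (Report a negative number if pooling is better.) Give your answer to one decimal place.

Least-cost separating signal: s* solves 43 = 157 − 27.7·s*, so s* = (157 − 43)/27.7 ≈ 4.1155.
High-ability type's separating payoff: 157 − 6.2 × s* = 157 − 6.2 × (157 − 43)/27.7 = 157 − 706.8/27.7 ≈ 131.484.
Pooling payoff: 0.28 × 157 + 0.72 × 43 = 74.92.
Difference: 131.484 − 74.92 = 56.564, i.e. 56.6 to one decimal place.
The high-ability type prefers to separate.

56.6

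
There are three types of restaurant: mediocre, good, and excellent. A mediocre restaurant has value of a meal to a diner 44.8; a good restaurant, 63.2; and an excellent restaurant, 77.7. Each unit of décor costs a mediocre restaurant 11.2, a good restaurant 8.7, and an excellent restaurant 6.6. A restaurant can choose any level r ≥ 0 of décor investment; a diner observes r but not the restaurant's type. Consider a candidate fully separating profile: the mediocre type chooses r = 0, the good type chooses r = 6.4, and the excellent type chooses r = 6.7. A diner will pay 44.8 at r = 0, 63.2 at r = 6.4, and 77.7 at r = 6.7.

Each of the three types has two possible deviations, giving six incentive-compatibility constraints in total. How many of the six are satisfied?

3

Mediocre (own payoff 44.8): to r=6.4 gives 63.2 − 11.2×6.4 = -8.48 → no gain ✓; to r=6.7 gives 77.7 − 11.2×6.7 = 2.66 → no gain ✓.
Good (own payoff 63.2 − 8.7×6.4 = 7.52): to r=0 gives 44.8 → profitable ✗; to r=6.7 gives 77.7 − 8.7×6.7 = 19.41 → profitable ✗.
Excellent (own payoff 77.7 − 6.6×6.7 = 33.48): to r=0 gives 44.8 → profitable ✗; to r=6.4 gives 63.2 − 6.6×6.4 = 20.96 → no gain ✓.
3 of the 6 constraints hold; not an equilibrium.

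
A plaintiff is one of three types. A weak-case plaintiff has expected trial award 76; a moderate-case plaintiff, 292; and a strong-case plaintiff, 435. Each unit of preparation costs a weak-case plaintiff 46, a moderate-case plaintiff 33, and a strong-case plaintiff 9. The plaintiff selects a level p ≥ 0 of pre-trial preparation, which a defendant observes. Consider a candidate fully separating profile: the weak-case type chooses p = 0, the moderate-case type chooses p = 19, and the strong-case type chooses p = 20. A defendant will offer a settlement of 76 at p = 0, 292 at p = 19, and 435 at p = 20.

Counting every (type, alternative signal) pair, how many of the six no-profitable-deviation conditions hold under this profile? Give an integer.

4

Strong-case (own payoff 435 − 9×20 = 255): to p=0 gives 76 → no gain ✓; to p=19 gives 292 − 9×19 = 121 → no gain ✓.
Moderate-case (own payoff 292 − 33×19 = -335): to p=0 gives 76 → profitable ✗; to p=20 gives 435 − 33×20 = -225 → profitable ✗.
Weak-case (own payoff 76): to p=19 gives 292 − 46×19 = -582 → no gain ✓; to p=20 gives 435 − 46×20 = -485 → no gain ✓.
4 of the 6 constraints hold; not an equilibrium.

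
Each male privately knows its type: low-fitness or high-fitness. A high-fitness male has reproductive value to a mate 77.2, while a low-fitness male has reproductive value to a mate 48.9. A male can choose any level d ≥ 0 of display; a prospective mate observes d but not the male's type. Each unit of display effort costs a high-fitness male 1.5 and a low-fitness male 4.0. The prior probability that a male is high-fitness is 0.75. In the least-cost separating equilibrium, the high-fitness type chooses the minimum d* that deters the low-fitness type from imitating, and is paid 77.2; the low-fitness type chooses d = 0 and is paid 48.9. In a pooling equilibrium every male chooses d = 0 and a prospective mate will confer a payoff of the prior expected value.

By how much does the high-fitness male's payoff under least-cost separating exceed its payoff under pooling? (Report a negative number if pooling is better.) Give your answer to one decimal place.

Least-cost separating signal: d* solves 48.9 = 77.2 − 4.0·d*, so d* = (77.2 − 48.9)/4.0 = 7.075.
High-fitness type's separating payoff: 77.2 − 1.5 × d* = 77.2 − 1.5 × (77.2 − 48.9)/4.0 = 77.2 − 42.45/4.0 ≈ 66.588.
Pooling payoff: 0.75 × 77.2 + 0.25 × 48.9 = 70.125.
Difference: 66.588 − 70.125 = -3.537, i.e. -3.5 to one decimal place.
The high-fitness type would prefer the pooling outcome.

-3.5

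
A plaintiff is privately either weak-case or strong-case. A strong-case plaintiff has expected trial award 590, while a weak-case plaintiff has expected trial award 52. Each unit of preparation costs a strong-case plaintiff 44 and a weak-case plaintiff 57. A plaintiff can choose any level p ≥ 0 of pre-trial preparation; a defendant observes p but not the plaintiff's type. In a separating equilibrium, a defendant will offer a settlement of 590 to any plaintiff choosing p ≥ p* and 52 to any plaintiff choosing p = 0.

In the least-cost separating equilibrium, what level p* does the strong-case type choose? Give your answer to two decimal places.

9.44

A weak-case plaintiff choosing p = 0 receives 52.
Imitating at p* instead would pay 590 at cost 57·p*, netting 590 − 57·p*.
Indifference: 52 = 590 − 57·p*, so p* = (590 − 52) / 57 ≈ 9.44.
At p* the weak-case type's incentive constraint just binds; the strong-case type strictly prefers p* since its per-unit cost is lower.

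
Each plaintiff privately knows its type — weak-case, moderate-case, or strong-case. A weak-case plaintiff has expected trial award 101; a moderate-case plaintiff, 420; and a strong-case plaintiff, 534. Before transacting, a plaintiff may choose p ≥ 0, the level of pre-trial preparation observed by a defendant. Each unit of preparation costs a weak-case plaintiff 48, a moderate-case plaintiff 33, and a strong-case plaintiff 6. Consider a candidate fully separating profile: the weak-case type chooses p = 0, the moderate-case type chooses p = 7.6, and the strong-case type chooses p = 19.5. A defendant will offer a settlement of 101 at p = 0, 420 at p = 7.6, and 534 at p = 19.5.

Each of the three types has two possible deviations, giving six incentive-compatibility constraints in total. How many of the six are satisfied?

6

Strong-case (own payoff 534 − 6×19.5 = 417): to p=0 gives 101 → no gain ✓; to p=7.6 gives 420 − 6×7.6 = 374.4 → no gain ✓.
Moderate-case (own payoff 420 − 33×7.6 = 169.2): to p=0 gives 101 → no gain ✓; to p=19.5 gives 534 − 33×19.5 = -109.5 → no gain ✓.
Weak-case (own payoff 101): to p=7.6 gives 420 − 48×7.6 = 55.2 → no gain ✓; to p=19.5 gives 534 − 48×19.5 = -402 → no gain ✓.
6 of the 6 constraints hold; this profile is a separating equilibrium.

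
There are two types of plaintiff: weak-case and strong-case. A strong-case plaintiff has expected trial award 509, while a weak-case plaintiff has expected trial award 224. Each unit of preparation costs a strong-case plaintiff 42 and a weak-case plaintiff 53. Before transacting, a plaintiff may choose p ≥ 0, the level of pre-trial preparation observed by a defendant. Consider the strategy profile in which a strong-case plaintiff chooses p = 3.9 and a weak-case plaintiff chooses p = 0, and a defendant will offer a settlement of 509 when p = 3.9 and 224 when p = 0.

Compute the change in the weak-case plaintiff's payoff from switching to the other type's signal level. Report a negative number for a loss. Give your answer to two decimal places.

Playing p = 0 the weak-case plaintiff receives 224.
Deviating to p = 3.9 brings payment 509 at cost 53 × 3.9 = 206.7, netting 302.3.
Gain from deviating: 302.3 − 224 = 78.30.
The gain is positive, so the weak-case type's incentive-compatibility constraint is violated — this profile is not a separating equilibrium.

78.30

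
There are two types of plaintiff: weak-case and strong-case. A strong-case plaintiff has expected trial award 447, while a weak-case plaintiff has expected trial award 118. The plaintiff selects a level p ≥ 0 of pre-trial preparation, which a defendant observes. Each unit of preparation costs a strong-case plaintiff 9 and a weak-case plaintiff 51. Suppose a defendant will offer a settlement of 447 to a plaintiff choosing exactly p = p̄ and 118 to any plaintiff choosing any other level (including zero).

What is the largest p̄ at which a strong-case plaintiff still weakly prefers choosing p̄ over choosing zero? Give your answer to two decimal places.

36.56

Choosing p̄ yields the strong-case type 447 − 9·p̄; choosing zero yields 118.
The strong-case type is indifferent at 447 − 9·p̄ = 118, i.e. p̄ = (447 − 118) / 9 ≈ 36.56.
For any p̄ above 36.56 the strong-case type would rather pool at zero, so separation collapses.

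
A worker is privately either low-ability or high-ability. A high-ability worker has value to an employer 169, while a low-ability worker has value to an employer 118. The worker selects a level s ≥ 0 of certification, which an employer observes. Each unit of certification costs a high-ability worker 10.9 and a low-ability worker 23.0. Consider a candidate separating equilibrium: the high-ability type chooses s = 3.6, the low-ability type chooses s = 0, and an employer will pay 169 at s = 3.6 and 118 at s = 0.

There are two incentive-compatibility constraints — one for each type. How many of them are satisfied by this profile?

2

High-ability type: signal → 169 − 10.9 × 3.6 = 129.76; deviate to 0 → 118. IC holds (129.76 ≥ 118).
Low-ability type: stay at 0 → 118; mimic → 169 − 23.0 × 3.6 = 86.2. IC holds (118 ≥ 86.2).
2 of 2 constraints hold, so this is a separating equilibrium.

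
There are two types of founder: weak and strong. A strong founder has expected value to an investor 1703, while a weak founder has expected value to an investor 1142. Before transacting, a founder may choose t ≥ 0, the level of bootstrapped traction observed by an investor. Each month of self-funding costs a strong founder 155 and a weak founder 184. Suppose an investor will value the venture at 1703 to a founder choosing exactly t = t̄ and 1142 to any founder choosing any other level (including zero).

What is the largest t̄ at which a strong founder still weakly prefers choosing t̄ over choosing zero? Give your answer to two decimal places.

3.62

Choosing t̄ yields the strong type 1703 − 155·t̄; choosing zero yields 1142.
The strong type is indifferent at 1703 − 155·t̄ = 1142, i.e. t̄ = (1703 − 1142) / 155 ≈ 3.62.
For any t̄ above 3.62 the strong type would rather pool at zero, so separation collapses.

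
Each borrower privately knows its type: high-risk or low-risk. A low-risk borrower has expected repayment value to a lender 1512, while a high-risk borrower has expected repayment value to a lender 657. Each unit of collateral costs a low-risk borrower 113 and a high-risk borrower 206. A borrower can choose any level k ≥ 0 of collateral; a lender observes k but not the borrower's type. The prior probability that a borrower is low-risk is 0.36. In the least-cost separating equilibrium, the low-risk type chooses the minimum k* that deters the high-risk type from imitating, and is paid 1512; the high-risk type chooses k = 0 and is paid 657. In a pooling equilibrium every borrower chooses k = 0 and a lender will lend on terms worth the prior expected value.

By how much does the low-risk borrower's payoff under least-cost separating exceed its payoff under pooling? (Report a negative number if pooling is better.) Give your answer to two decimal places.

Least-cost separating signal: k* solves 657 = 1512 − 206·k*, so k* = (1512 − 657)/206 ≈ 4.1505.
Low-risk type's separating payoff: 1512 − 113 × k* = 1512 − 113 × (1512 − 657)/206 = 1512 − 96615/206 ≈ 1042.9951.
Pooling payoff: 0.36 × 1512 + 0.64 × 657 = 964.8.
Difference: 1042.9951 − 964.8 = 78.1951, i.e. 78.20 to two decimal places.
The low-risk type prefers to separate.

78.20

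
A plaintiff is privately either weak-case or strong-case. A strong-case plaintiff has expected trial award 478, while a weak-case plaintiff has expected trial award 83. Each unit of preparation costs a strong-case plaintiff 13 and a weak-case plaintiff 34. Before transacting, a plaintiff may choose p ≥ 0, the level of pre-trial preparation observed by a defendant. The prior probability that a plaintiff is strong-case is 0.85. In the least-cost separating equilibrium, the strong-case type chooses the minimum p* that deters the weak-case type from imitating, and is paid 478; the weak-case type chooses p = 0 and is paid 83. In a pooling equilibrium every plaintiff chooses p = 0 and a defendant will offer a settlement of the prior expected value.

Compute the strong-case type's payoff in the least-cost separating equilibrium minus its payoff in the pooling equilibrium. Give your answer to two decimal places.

-91.78

Least-cost separating signal: p* solves 83 = 478 − 34·p*, so p* = (478 − 83)/34 ≈ 11.6176.
Strong-case type's separating payoff: 478 − 13 × p* = 478 − 13 × (478 − 83)/34 = 478 − 5135/34 ≈ 326.9706.
Pooling payoff: 0.85 × 478 + 0.15 × 83 = 418.75.
Difference: 326.9706 − 418.75 = -91.7794, i.e. -91.78 to two decimal places.
The strong-case type would prefer the pooling outcome.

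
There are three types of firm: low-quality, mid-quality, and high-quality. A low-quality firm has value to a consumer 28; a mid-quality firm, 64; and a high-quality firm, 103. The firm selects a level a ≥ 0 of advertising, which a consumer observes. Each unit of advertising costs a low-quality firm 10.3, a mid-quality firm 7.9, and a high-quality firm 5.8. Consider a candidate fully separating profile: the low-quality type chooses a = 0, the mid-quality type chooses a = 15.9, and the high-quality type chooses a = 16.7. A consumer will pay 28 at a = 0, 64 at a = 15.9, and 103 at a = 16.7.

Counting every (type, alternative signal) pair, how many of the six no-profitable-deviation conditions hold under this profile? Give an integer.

Low-quality (own payoff 28): to a=15.9 gives 64 − 10.3×15.9 = -99.77 → no gain ✓; to a=16.7 gives 103 − 10.3×16.7 = -69.01 → no gain ✓.
High-quality (own payoff 103 − 5.8×16.7 = 6.14): to a=0 gives 28 → profitable ✗; to a=15.9 gives 64 − 5.8×15.9 = -28.22 → no gain ✓.
Mid-quality (own payoff 64 − 7.9×15.9 = -61.61): to a=0 gives 28 → profitable ✗; to a=16.7 gives 103 − 7.9×16.7 = -28.93 → profitable ✗.
3 of the 6 constraints hold; not an equilibrium.

3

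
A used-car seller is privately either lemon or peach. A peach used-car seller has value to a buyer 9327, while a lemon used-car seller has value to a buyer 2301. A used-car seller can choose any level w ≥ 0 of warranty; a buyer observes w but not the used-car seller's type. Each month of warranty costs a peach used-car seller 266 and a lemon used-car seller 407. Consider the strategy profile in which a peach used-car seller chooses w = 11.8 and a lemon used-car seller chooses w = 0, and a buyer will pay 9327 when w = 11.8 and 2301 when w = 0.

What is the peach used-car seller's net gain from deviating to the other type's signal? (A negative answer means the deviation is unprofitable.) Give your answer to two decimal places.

-3887.20

Playing w = 11.8 the peach used-car seller receives 9327 − 266 × 11.8 = 6188.2.
Deviating to w = 0 yields 2301 instead.
Gain from deviating: 2301 − 6188.2 = -3887.20.
The gain is negative, so the peach type's incentive-compatibility constraint is satisfied.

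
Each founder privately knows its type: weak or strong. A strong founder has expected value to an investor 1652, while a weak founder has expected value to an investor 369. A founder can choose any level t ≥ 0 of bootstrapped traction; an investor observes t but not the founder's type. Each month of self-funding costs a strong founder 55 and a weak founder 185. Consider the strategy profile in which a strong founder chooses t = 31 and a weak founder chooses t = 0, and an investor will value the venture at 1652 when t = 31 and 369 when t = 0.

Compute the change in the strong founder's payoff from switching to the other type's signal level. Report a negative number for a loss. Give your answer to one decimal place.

422.0

Playing t = 31 the strong founder receives 1652 − 55 × 31 = -53.
Deviating to t = 0 yields 369 instead.
Gain from deviating: 369 − (-53) = 422.0.
The gain is positive, so the strong type's incentive-compatibility constraint is violated — this profile is not a separating equilibrium.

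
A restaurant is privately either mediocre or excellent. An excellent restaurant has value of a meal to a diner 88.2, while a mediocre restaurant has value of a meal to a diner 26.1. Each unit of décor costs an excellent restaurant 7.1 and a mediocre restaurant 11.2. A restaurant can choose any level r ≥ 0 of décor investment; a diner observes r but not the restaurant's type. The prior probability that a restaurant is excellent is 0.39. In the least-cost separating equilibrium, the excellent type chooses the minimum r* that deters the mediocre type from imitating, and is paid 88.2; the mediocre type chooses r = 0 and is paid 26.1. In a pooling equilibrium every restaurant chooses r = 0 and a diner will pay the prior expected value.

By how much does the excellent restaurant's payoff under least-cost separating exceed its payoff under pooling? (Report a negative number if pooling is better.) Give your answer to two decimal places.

Least-cost separating signal: r* solves 26.1 = 88.2 − 11.2·r*, so r* = (88.2 − 26.1)/11.2 ≈ 5.5446.
Excellent type's separating payoff: 88.2 − 7.1 × r* = 88.2 − 7.1 × (88.2 − 26.1)/11.2 = 88.2 − 440.91/11.2 ≈ 48.8330.
Pooling payoff: 0.39 × 88.2 + 0.61 × 26.1 = 50.319.
Difference: 48.8330 − 50.319 = -1.486, i.e. -1.49 to two decimal places.
The excellent type would prefer the pooling outcome.

-1.49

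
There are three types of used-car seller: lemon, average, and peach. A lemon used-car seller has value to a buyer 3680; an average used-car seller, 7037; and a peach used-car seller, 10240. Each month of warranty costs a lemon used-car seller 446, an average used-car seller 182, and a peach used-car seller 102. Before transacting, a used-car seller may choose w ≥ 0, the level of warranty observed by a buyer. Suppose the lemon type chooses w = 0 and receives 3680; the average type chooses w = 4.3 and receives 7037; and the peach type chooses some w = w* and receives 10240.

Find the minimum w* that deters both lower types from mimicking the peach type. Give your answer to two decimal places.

21.90

Lemon type (on-path payoff 3680) won't mimic when 3680 ≥ 10240 − 446·w*, i.e. w* ≥ 14.71.
Average type (on-path payoff 7037 − 182×4.3 = 6254.4) won't mimic when 6254.4 ≥ 10240 − 182·w*, i.e. w* ≥ 21.90.
Both must hold, so w* = max(14.71, 21.90) = 21.90. The average type's constraint binds.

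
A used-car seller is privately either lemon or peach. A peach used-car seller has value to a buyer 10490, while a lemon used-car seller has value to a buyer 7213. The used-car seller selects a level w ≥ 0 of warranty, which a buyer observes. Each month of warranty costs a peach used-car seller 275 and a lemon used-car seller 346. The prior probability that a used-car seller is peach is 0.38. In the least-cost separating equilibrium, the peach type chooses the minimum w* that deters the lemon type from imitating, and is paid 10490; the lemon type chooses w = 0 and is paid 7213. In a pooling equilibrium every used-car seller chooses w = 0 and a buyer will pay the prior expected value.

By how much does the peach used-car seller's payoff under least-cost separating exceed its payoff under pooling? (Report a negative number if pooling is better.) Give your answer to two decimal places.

Least-cost separating signal: w* solves 7213 = 10490 − 346·w*, so w* = (10490 − 7213)/346 ≈ 9.4711.
Peach type's separating payoff: 10490 − 275 × w* = 10490 − 275 × (10490 − 7213)/346 = 10490 − 901175/346 ≈ 7885.4480.
Pooling payoff: 0.38 × 10490 + 0.62 × 7213 = 8458.26.
Difference: 7885.4480 − 8458.26 = -572.812, i.e. -572.81 to two decimal places.
The peach type would prefer the pooling outcome.

-572.81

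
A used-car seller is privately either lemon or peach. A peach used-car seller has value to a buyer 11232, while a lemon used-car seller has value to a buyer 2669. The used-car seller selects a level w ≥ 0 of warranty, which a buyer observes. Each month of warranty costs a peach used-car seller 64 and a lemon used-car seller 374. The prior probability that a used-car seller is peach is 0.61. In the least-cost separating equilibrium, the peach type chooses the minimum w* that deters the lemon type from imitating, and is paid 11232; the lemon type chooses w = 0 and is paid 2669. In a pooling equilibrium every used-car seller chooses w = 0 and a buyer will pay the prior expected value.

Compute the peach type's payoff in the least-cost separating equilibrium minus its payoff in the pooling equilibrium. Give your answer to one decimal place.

Least-cost separating signal: w* solves 2669 = 11232 − 374·w*, so w* = (11232 − 2669)/374 ≈ 22.8957.
Peach type's separating payoff: 11232 − 64 × w* = 11232 − 64 × (11232 − 2669)/374 = 11232 − 548032/374 ≈ 9766.674.
Pooling payoff: 0.61 × 11232 + 0.39 × 2669 = 7892.43.
Difference: 9766.674 − 7892.43 = 1874.244, i.e. 1874.2 to one decimal place.
The peach type prefers to separate.

1874.2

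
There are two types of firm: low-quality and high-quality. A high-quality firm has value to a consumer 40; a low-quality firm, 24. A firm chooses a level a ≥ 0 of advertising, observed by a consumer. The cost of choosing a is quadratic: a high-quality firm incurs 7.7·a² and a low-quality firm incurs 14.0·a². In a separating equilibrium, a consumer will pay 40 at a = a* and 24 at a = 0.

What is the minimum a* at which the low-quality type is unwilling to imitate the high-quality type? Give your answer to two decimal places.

1.07

The low-quality type at a = 0 receives 24; imitating at a* yields 40 − 14.0·a*².
Indifference: 24 = 40 − 14.0·a*², so a*² = (40 − 24) / 14.0 ≈ 1.1429.
a* = √1.1429 ≈ 1.07.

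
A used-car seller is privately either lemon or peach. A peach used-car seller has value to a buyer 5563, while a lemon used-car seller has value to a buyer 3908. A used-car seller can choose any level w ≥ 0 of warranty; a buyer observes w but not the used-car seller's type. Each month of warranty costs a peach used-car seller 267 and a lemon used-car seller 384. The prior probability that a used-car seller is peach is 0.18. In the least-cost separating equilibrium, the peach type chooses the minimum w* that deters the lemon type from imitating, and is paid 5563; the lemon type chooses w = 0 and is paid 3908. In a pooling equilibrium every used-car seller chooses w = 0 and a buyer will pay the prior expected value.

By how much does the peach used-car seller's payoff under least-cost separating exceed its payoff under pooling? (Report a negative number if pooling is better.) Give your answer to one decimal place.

Least-cost separating signal: w* solves 3908 = 5563 − 384·w*, so w* = (5563 − 3908)/384 ≈ 4.3099.
Peach type's separating payoff: 5563 − 267 × w* = 5563 − 267 × (5563 − 3908)/384 = 5563 − 441885/384 ≈ 4412.258.
Pooling payoff: 0.18 × 5563 + 0.82 × 3908 = 4205.9.
Difference: 4412.258 − 4205.9 = 206.358, i.e. 206.4 to one decimal place.
The peach type prefers to separate.

206.4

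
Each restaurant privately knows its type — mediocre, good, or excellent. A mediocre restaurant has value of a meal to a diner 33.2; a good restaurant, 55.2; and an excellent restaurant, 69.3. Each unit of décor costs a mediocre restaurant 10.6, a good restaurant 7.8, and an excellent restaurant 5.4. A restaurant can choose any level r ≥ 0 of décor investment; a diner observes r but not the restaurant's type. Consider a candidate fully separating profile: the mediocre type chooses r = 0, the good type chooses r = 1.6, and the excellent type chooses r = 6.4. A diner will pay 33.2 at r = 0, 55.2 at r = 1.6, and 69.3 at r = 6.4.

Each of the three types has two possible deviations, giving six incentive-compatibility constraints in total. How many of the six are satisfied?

Mediocre (own payoff 33.2): to r=1.6 gives 55.2 − 10.6×1.6 = 38.24 → profitable ✗; to r=6.4 gives 69.3 − 10.6×6.4 = 1.46 → no gain ✓.
Excellent (own payoff 69.3 − 5.4×6.4 = 34.74): to r=0 gives 33.2 → no gain ✓; to r=1.6 gives 55.2 − 5.4×1.6 = 46.56 → profitable ✗.
Good (own payoff 55.2 − 7.8×1.6 = 42.72): to r=0 gives 33.2 → no gain ✓; to r=6.4 gives 69.3 − 7.8×6.4 = 19.38 → no gain ✓.
4 of the 6 constraints hold; not an equilibrium.

4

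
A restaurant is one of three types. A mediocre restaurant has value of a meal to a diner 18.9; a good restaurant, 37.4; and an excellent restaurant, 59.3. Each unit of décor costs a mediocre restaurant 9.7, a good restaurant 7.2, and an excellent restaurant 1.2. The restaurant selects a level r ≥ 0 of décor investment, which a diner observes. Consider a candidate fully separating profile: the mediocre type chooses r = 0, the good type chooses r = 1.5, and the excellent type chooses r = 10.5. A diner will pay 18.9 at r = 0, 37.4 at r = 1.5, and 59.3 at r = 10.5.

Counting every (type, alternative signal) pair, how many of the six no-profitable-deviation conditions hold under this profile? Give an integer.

5

Mediocre (own payoff 18.9): to r=1.5 gives 37.4 − 9.7×1.5 = 22.85 → profitable ✗; to r=10.5 gives 59.3 − 9.7×10.5 = -42.55 → no gain ✓.
Good (own payoff 37.4 − 7.2×1.5 = 26.6): to r=0 gives 18.9 → no gain ✓; to r=10.5 gives 59.3 − 7.2×10.5 = -16.3 → no gain ✓.
Excellent (own payoff 59.3 − 1.2×10.5 = 46.7): to r=0 gives 18.9 → no gain ✓; to r=1.5 gives 37.4 − 1.2×1.5 = 35.6 → no gain ✓.
5 of the 6 constraints hold; not an equilibrium.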